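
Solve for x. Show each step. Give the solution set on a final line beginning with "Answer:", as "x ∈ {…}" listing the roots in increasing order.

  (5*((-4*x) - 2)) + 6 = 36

Step 1. [(5*((-4*x) - 2)) + 6 = 36] peel the +6: subtract 6 from each side, so sub: 5*((-4*x) - 2) = 30.
Step 2. [5*((-4*x) - 2) = 30] LHS = 5·(…); ÷5 both sides ⇒ div: (-4*x) - 2 = 6.
Step 3. [(-4*x) - 2 = 6] 2 comes off first (add 2), so sub: -4*x = 8.
Step 4. [-4*x = 8] -4 out front; divide by -4 ⇒ div: x = -2.

Answer: x ∈ {-2}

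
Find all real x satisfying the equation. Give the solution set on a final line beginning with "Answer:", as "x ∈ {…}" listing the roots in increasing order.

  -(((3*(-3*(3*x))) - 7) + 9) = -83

Step 1. [-(((3*(-3*(3*x))) - 7) + 9) = -83] LHS negated; negate both sides, so neg: ((3*(-3*(3*x))) - 7) + 9 = 83.
Step 2. [((3*(-3*(3*x))) - 7) + 9 = 83] subtract 9: x sits inside (… + 9) ⇒ sub: (3*(-3*(3*x))) - 7 = 74.
Step 3. [(3*(-3*(3*x))) - 7 = 74] -7 is outermost — add 7 both sides ⇒ sub: 3*(-3*(3*x)) = 81.
Step 4. [3*(-3*(3*x)) = 81] leading coefficient 3: divide by 3 ⇒ div: -3*(3*x) = 27.
Step 5. [-3*(3*x) = 27] LHS = -3·(…); ÷-3 both sides, so div: 3*x = -9.
Step 6. [3*x = -9] divide by the outer 3 ⇒ div: x = -3.

Answer: x ∈ {-3}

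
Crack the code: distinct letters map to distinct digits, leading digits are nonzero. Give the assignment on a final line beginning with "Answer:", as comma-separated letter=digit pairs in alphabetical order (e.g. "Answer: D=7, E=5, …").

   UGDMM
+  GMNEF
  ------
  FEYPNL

Step 1. [col 1: M + F ≡ L (mod 10)] column 1 (M + F ≡ L (mod 10), carry-in 0) doesn't pin F yet; pick F=1 and continue. So F=1.
Step 2. [col 1: M + F ≡ L (mod 10)] several values work for L in column 1 (M + F ≡ L (mod 10), carry-in 0); try L=9, so L=9.
Step 3. [col 1: M + F ≡ L (mod 10)] column 1 reads M+F+carry(0)=L with F=1, L=9; with digits 1,9 already taken and all letters distinct, the only value for M is 8 ⇒ M=8.
Step 4. [col 2: M + E ≡ N (mod 10)] E=4 is one option consistent with column 2 (M + E ≡ N (mod 10), carry-in 0) — take it. So E=4.
Step 5. [col 2: M + E ≡ N (mod 10)] column 2 reads M+E+carry(0)=N with M=8, E=4; with digits 1,4,8,9 already taken and all letters distinct, the only value for N is 2, so N=2.
Step 6. [col 3: D + N ≡ P (mod 10)] P=3 is one option consistent with column 3 (D + N ≡ P (mod 10), carry-in 1) — take it, so P=3.
Step 7. [col 3: D + N ≡ P (mod 10)] column 3 reads D+N+carry(1)=P with N=2, P=3; with digits 1,2,3,4,8,9 already taken and all letters distinct, the only value for D is 0, so D=0.
Step 8. [col 4: G + M ≡ Y (mod 10)] in column 4 we have G+M≡Y with carry-in 0; given M=8 and digits 0,1,2,3,4,8,9 already taken and all letters distinct, that pins G to 7. So G=7.
Step 9. [col 4: G + M ≡ Y (mod 10)] column 4 reads G+M+carry(0)=Y with G=7, M=8; with digits 0,1,2,3,4,7,8,9 already taken and all letters distinct, the only value for Y is 5 ⇒ Y=5.
Step 10. [col 5: U + G ≡ E (mod 10)] column 5 reads U+G+carry(1)=E with G=7, E=4; with digits 0,1,2,3,4,5,7,8,9 already taken and all letters distinct, the only value for U is 6, so U=6.

Answer: D=0, E=4, F=1, G=7, L=9, M=8, N=2, P=3, U=6, Y=5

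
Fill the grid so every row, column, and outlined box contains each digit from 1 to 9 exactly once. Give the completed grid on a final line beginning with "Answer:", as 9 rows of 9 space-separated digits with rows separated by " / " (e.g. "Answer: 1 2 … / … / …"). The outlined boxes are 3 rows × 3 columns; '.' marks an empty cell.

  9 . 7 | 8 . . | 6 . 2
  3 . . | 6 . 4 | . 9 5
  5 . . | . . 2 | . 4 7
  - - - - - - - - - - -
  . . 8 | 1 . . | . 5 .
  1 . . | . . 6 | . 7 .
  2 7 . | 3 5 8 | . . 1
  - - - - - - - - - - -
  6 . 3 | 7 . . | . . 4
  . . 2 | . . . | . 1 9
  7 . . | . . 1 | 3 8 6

Step 1. [r4c1∈{4}] r4c1 is down to just 4 ⇒ r4c1=4.
Step 2. [r9c3∈{4,5,9}] r9c3 is the only open cell in col 3 admitting 4, so r9c3=4.
Step 3. [r7c2∈{1,5,8,9}] row 7 places 1 nowhere but r7c2 ⇒ r7c2=1.
Step 4. [r3c5∈{1,3,9}] row 3 places 3 nowhere but r3c5. So r3c5=3.
Step 5. [r9c2∈{5,9}] r9c2 is the only open cell in box 7 admitting 9 ⇒ r9c2=9.
Step 6. [r8c2∈{5,8}] 5 has one home in box 7: r8c2, so r8c2=5.
Step 7. [r9c5∈{2}] r9c5's peers cover all but 2. So r9c5=2.
Step 8. [r5c4∈{2,4,9}] 2 has one home in col 4: r5c4, so r5c4=2.
Step 9. [r4c2∈{3,6}] across row 4, 6 lands solely at r4c2. So r4c2=6.
Step 10. [r5c5∈{4,9}] box 5 places 4 nowhere but r5c5, so r5c5=4.
Step 11. [r2c3∈{1}] r2c3 has the single candidate 1 ⇒ r2c3=1.
Step 12. [r2c7∈{8}] only 8 remains possible at r2c7. So r2c7=8.
Step 13. [r5c7∈{9}] r5c7 has the single candidate 9 ⇒ r5c7=9.
Step 14. [r4c6∈{7,9}] 7 has one home in col 6: r4c6 ⇒ r4c6=7.
Step 15. [r7c7∈{2,5}] col 7 places 5 nowhere but r7c7. So r7c7=5.
Step 16. [r7c5∈{8,9}] 8 has one home in row 7: r7c5 ⇒ r7c5=8.
Step 17. [r5c2∈{3}] r5c2's peers cover all but 3, so r5c2=3.
Step 18. [r4c5∈{9}] r4c5 has the single candidate 9, so r4c5=9.
Step 19. [r8c1∈{8}] nothing but 8 survives at r8c1. So r8c1=8.
Step 20. [r5c9∈{8}] r5c9 is down to just 8. So r5c9=8.
Step 21. [r8c4∈{4}] only 4 remains possible at r8c4, so r8c4=4.
Step 22. [r7c6∈{9}] only 9 remains possible at r7c6. So r7c6=9.
Step 23. [r6c7∈{4}] r6c7's peers cover all but 4 ⇒ r6c7=4.
Step 24. [r6c3∈{9}] nothing but 9 survives at r6c3. So r6c3=9.
Step 25. [r1c2∈{4}] nothing but 4 survives at r1c2, so r1c2=4.
Step 26. [r4c7∈{2}] nothing but 2 survives at r4c7. So r4c7=2.
Step 27. [r5c3∈{5}] r5c3's peers cover all but 5. So r5c3=5.
Step 28. [r1c6∈{5}] only 5 remains possible at r1c6, so r1c6=5.
Step 29. [r3c7∈{1}] r3c7 is down to just 1 ⇒ r3c7=1.
Step 30. [r2c2∈{2}] r2c2 has the single candidate 2. So r2c2=2.
Step 31. [r3c4∈{9}] r3c4 has the single candidate 9, so r3c4=9.
Step 32. [r8c6∈{3}] r8c6 is down to just 3 ⇒ r8c6=3.
Step 33. [r3c3∈{6}] r3c3 is down to just 6. So r3c3=6.
Step 34. [r3c2∈{8}] nothing but 8 survives at r3c2 ⇒ r3c2=8.
Step 35. [r8c7∈{7}] r8c7's peers cover all but 7 ⇒ r8c7=7.
Step 36. [r4c9∈{3}] only 3 remains possible at r4c9 ⇒ r4c9=3.
Step 37. [r9c4∈{5}] r9c4's peers cover all but 5 ⇒ r9c4=5.
Step 38. [r7c8∈{2}] r7c8 has the single candidate 2 ⇒ r7c8=2.
Step 39. [r8c5∈{6}] r8c5's peers cover all but 6. So r8c5=6.
Step 40. [r1c5∈{1}] nothing but 1 survives at r1c5 ⇒ r1c5=1.
Step 41. [r2c5∈{7}] r2c5 is down to just 7 ⇒ r2c5=7.
Step 42. [r6c8∈{6}] nothing but 6 survives at r6c8 ⇒ r6c8=6.
Step 43. [r1c8∈{3}] nothing but 3 survives at r1c8, so r1c8=3.

Answer: 9 4 7 8 1 5 6 3 2 / 3 2 1 6 7 4 8 9 5 / 5 8 6 9 3 2 1 4 7 / 4 6 8 1 9 7 2 5 3 / 1 3 5 2 4 6 9 7 8 / 2 7 9 3 5 8 4 6 1 / 6 1 3 7 8 9 5 2 4 / 8 5 2 4 6 3 7 1 9 / 7 9 4 5 2 1 3 8 6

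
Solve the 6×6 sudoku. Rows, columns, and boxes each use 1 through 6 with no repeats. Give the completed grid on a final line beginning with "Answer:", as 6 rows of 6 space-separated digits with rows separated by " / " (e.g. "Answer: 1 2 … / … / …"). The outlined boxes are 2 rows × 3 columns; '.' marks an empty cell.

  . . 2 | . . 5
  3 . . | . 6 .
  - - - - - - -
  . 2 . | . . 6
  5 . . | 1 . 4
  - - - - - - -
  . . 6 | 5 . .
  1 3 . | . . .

Step 1. [r6c6∈{2}] r6c6 has the single candidate 2 ⇒ r6c6=2.
Step 2. [r5c2∈{4}] r5c2's peers cover all but 4, so r5c2=4.
Step 3. [r3c4∈{3}] nothing but 3 survives at r3c4 ⇒ r3c4=3.
Step 4. [r1c4∈{4}] r1c4's peers cover all but 4 ⇒ r1c4=4.
Step 5. [r2c6∈{1}] r2c6's peers cover all but 1. So r2c6=1.
Step 6. [r2c3∈{4,5}] row 2 places 4 nowhere but r2c3 ⇒ r2c3=4.
Step 7. [r5c6∈{3}] r5c6's peers cover all but 3, so r5c6=3.
Step 8. [r1c1∈{6}] nothing but 6 survives at r1c1, so r1c1=6.
Step 9. [r1c2∈{1}] only 1 remains possible at r1c2, so r1c2=1.
Step 10. [r6c3∈{5}] r6c3 is down to just 5. So r6c3=5.
Step 11. [r3c3∈{1}] only 1 remains possible at r3c3 ⇒ r3c3=1.
Step 12. [r4c3∈{3}] nothing but 3 survives at r4c3. So r4c3=3.
Step 13. [r5c5∈{1}] r5c5's peers cover all but 1, so r5c5=1.
Step 14. [r2c2∈{5}] r2c2 has the single candidate 5 ⇒ r2c2=5.
Step 15. [r2c4∈{2}] r2c4 is down to just 2, so r2c4=2.
Step 16. [r4c5∈{2}] r4c5 has the single candidate 2. So r4c5=2.
Step 17. [r4c2∈{6}] r4c2 is down to just 6, so r4c2=6.
Step 18. [r6c5∈{4}] r6c5's peers cover all but 4, so r6c5=4.
Step 19. [r6c4∈{6}] only 6 remains possible at r6c4. So r6c4=6.
Step 20. [r1c5∈{3}] r1c5 has the single candidate 3, so r1c5=3.
Step 21. [r3c1∈{4}] r3c1 has the single candidate 4. So r3c1=4.
Step 22. [r3c5∈{5}] only 5 remains possible at r3c5 ⇒ r3c5=5.
Step 23. [r5c1∈{2}] nothing but 2 survives at r5c1. So r5c1=2.

Answer: 6 1 2 4 3 5 / 3 5 4 2 6 1 / 4 2 1 3 5 6 / 5 6 3 1 2 4 / 2 4 6 5 1 3 / 1 3 5 6 4 2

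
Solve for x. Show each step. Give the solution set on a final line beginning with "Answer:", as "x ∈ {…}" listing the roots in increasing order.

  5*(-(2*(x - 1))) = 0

Step 1. [5*(-(2*(x - 1))) = 0] leading coefficient 5: divide by 5. So div: -(2*(x - 1)) = 0.
Step 2. [-(2*(x - 1)) = 0] leading − — multiply by −1. So neg: 2*(x - 1) = 0.
Step 3. [2*(x - 1) = 0] 2·(inner) — divide through by 2, so div: x - 1 = 0.
Step 4. [x - 1 = 0] the outer -1 inverts by adding 1, so sub: x = 1.

Answer: x ∈ {1}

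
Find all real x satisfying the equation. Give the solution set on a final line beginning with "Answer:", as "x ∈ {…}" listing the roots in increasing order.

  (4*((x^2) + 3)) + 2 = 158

Step 1. [(4*((x^2) + 3)) + 2 = 158] peel the +2: subtract 2 from each side ⇒ sub: 4*((x^2) + 3) = 156.
Step 2. [4*((x^2) + 3) = 156] 4 out front; divide by 4. So div: (x^2) + 3 = 39.
Step 3. [(x^2) + 3 = 39] peel the +3: subtract 3 from each side, so sub: x^2 = 36.
Step 4. [x^2 = 36] 36 ≥ 0, LHS is (·)² — take ±√, so sqrt: x = 6 or -6.

Answer: x ∈ {-6, 6}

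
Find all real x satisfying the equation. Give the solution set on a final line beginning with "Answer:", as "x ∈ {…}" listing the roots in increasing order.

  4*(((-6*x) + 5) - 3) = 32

Step 1. [4*(((-6*x) + 5) - 3) = 32] 4·(inner) — divide through by 4. So div: ((-6*x) + 5) - 3 = 8.
Step 2. [((-6*x) + 5) - 3 = 8] -3 is outermost — add 3 both sides, so sub: (-6*x) + 5 = 11.
Step 3. [(-6*x) + 5 = 11] the outer +5 inverts by subtracting 5 ⇒ sub: -6*x = 6.
Step 4. [-6*x = 6] leading coefficient -6: divide by -6 ⇒ div: x = -1.

Answer: x ∈ {-1}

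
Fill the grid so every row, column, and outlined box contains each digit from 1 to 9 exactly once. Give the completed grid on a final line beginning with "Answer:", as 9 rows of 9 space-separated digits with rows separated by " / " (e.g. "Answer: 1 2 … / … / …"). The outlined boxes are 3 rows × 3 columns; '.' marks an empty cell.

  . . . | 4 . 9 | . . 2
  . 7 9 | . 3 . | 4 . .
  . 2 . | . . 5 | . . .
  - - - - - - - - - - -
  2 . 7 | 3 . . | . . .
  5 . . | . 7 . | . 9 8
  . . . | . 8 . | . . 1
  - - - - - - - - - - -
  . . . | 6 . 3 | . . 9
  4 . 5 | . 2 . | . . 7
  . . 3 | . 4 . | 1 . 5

Step 1. [r2c9∈{6}] only 6 remains possible at r2c9 ⇒ r2c9=6.
Step 2. [r4c2∈{1,4,6,8,9}] r4c2 is the only open cell in row 4 admitting 8 ⇒ r4c2=8.
Step 3. [r2c8∈{1,5,8}] row 2 places 5 nowhere but r2c8. So r2c8=5.
Step 4. [r7c2∈{1}] only 1 remains possible at r7c2, so r7c2=1.
Step 5. [r5c3∈{1,4,6}] r5c3 is the only open cell in box 4 admitting 1, so r5c3=1.
Step 6. [r3c4∈{1,7,8}] in box 2, 7 fits only at r3c4. So r3c4=7.
Step 7. [r9c8∈{2,6,8}] in row 9, 2 fits only at r9c8, so r9c8=2.
Step 8. [r7c7∈{8}] nothing but 8 survives at r7c7, so r7c7=8.
Step 9. [r9c1∈{6,7,8,9}] across box 7, 8 lands solely at r9c1 ⇒ r9c1=8.
Step 10. [r5c4∈{2}] r5c4 is down to just 2. So r5c4=2.
Step 11. [r9c2∈{6,9}] 6 has one home in row 9: r9c2, so r9c2=6.
Step 12. [r3c9∈{3}] nothing but 3 survives at r3c9. So r3c9=3.
Step 13. [r6c7∈{2,3,5,6,7}] r6c7 is the only open cell in row 6 admitting 2 ⇒ r6c7=2.
Step 14. [r4c5∈{1,5,6,9}] r4c5 is the only open cell in row 4 admitting 9 ⇒ r4c5=9.
Step 15. [r2c1∈{1}] r2c1 is down to just 1, so r2c1=1.
Step 16. [r3c1∈{6}] r3c1 is down to just 6, so r3c1=6.
Step 17. [r6c8∈{3,4,6,7}] row 6 places 7 nowhere but r6c8, so r6c8=7.
Step 18. [r5c7∈{3,6}] 3 has one home in box 6: r5c7, so r5c7=3.
Step 19. [r4c6∈{1,4,6}] in row 4, 1 fits only at r4c6. So r4c6=1.
Step 20. [r5c2∈{4}] nothing but 4 survives at r5c2 ⇒ r5c2=4.
Step 21. [r8c6∈{8}] nothing but 8 survives at r8c6. So r8c6=8.
Step 22. [r1c1∈{3}] nothing but 3 survives at r1c1. So r1c1=3.
Step 23. [r1c3∈{8}] only 8 remains possible at r1c3. So r1c3=8.
Step 24. [r8c7∈{6}] r8c7 is down to just 6. So r8c7=6.
Step 25. [r3c5∈{1}] r3c5 is down to just 1 ⇒ r3c5=1.
Step 26. [r8c2∈{9}] r8c2 has the single candidate 9 ⇒ r8c2=9.
Step 27. [r7c8∈{4}] r7c8 is down to just 4. So r7c8=4.
Step 28. [r6c6∈{4,6}] 4 has one home in row 6: r6c6. So r6c6=4.
Step 29. [r4c7∈{5}] r4c7 is down to just 5, so r4c7=5.
Step 30. [r1c5∈{6}] nothing but 6 survives at r1c5. So r1c5=6.
Step 31. [r2c6∈{2}] nothing but 2 survives at r2c6, so r2c6=2.
Step 32. [r7c5∈{5}] only 5 remains possible at r7c5. So r7c5=5.
Step 33. [r4c8∈{6}] only 6 remains possible at r4c8, so r4c8=6.
Step 34. [r6c2∈{3}] nothing but 3 survives at r6c2 ⇒ r6c2=3.
Step 35. [r5c6∈{6}] r5c6's peers cover all but 6, so r5c6=6.
Step 36. [r8c4∈{1}] r8c4 is down to just 1. So r8c4=1.
Step 37. [r6c4∈{5}] only 5 remains possible at r6c4 ⇒ r6c4=5.
Step 38. [r9c4∈{9}] r9c4 is down to just 9. So r9c4=9.
Step 39. [r3c7∈{9}] r3c7's peers cover all but 9 ⇒ r3c7=9.
Step 40. [r3c3∈{4}] r3c3 has the single candidate 4 ⇒ r3c3=4.
Step 41. [r7c3∈{2}] nothing but 2 survives at r7c3 ⇒ r7c3=2.
Step 42. [r1c7∈{7}] r1c7's peers cover all but 7. So r1c7=7.
Step 43. [r9c6∈{7}] nothing but 7 survives at r9c6. So r9c6=7.
Step 44. [r2c4∈{8}] r2c4 is down to just 8, so r2c4=8.
Step 45. [r8c8∈{3}] r8c8's peers cover all but 3. So r8c8=3.
Step 46. [r1c8∈{1}] r1c8 has the single candidate 1 ⇒ r1c8=1.
Step 47. [r1c2∈{5}] r1c2's peers cover all but 5 ⇒ r1c2=5.
Step 48. [r3c8∈{8}] nothing but 8 survives at r3c8 ⇒ r3c8=8.
Step 49. [r6c1∈{9}] nothing but 9 survives at r6c1 ⇒ r6c1=9.
Step 50. [r6c3∈{6}] r6c3's peers cover all but 6, so r6c3=6.
Step 51. [r7c1∈{7}] r7c1's peers cover all but 7. So r7c1=7.
Step 52. [r4c9∈{4}] r4c9 has the single candidate 4, so r4c9=4.

Answer: 3 5 8 4 6 9 7 1 2 / 1 7 9 8 3 2 4 5 6 / 6 2 4 7 1 5 9 8 3 / 2 8 7 3 9 1 5 6 4 / 5 4 1 2 7 6 3 9 8 / 9 3 6 5 8 4 2 7 1 / 7 1 2 6 5 3 8 4 9 / 4 9 5 1 2 8 6 3 7 / 8 6 3 9 4 7 1 2 5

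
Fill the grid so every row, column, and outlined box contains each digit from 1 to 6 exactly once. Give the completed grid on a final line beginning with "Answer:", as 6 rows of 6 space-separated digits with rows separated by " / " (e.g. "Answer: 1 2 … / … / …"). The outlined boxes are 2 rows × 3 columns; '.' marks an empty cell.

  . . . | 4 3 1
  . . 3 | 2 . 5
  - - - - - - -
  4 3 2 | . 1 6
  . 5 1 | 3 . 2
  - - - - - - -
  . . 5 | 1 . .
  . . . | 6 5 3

Step 1. [r1c3∈{6}] nothing but 6 survives at r1c3, so r1c3=6.
Step 2. [r5c5∈{2,4}] in col 5, 2 fits only at r5c5. So r5c5=2.
Step 3. [r2c2∈{1,4}] row 2 places 4 nowhere but r2c2, so r2c2=4.
Step 4. [r1c2∈{2}] r1c2 is down to just 2 ⇒ r1c2=2.
Step 5. [r4c1∈{6}] only 6 remains possible at r4c1. So r4c1=6.
Step 6. [r6c1∈{1,2}] row 6 places 2 nowhere but r6c1, so r6c1=2.
Step 7. [r5c6∈{4}] r5c6 has the single candidate 4. So r5c6=4.
Step 8. [r4c5∈{4}] r4c5 is down to just 4. So r4c5=4.
Step 9. [r2c5∈{6}] r2c5's peers cover all but 6, so r2c5=6.
Step 10. [r1c1∈{5}] nothing but 5 survives at r1c1, so r1c1=5.
Step 11. [r3c4∈{5}] r3c4 has the single candidate 5. So r3c4=5.
Step 12. [r5c1∈{3}] r5c1 is down to just 3 ⇒ r5c1=3.
Step 13. [r6c2∈{1}] r6c2 has the single candidate 1 ⇒ r6c2=1.
Step 14. [r2c1∈{1}] nothing but 1 survives at r2c1, so r2c1=1.
Step 15. [r5c2∈{6}] r5c2's peers cover all but 6 ⇒ r5c2=6.
Step 16. [r6c3∈{4}] only 4 remains possible at r6c3. So r6c3=4.

Answer: 5 2 6 4 3 1 / 1 4 3 2 6 5 / 4 3 2 5 1 6 / 6 5 1 3 4 2 / 3 6 5 1 2 4 / 2 1 4 6 5 3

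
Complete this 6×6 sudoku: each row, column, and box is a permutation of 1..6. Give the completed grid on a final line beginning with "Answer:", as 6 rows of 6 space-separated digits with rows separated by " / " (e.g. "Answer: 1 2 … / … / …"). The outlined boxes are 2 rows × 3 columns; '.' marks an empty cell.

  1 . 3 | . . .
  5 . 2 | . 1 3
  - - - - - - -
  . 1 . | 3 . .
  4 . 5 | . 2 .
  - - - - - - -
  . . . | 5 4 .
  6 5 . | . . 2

Step 1. [r5c6∈{1,6}] row 5 places 6 nowhere but r5c6. So r5c6=6.
Step 2. [r3c3∈{6}] r3c3 is down to just 6, so r3c3=6.
Step 3. [r1c5∈{5,6}] in col 5, 6 fits only at r1c5 ⇒ r1c5=6.
Step 4. [r2c4∈{4}] only 4 remains possible at r2c4 ⇒ r2c4=4.
Step 5. [r5c2∈{2,3}] 2 has one home in col 2: r5c2, so r5c2=2.
Step 6. [r6c4∈{1}] r6c4 is down to just 1, so r6c4=1.
Step 7. [r3c6∈{4,5}] 4 has one home in row 3: r3c6, so r3c6=4.
Step 8. [r5c1∈{3}] r5c1 is down to just 3, so r5c1=3.
Step 9. [r1c4∈{2}] nothing but 2 survives at r1c4, so r1c4=2.
Step 10. [r5c3∈{1}] r5c3's peers cover all but 1 ⇒ r5c3=1.
Step 11. [r1c6∈{5}] r1c6's peers cover all but 5, so r1c6=5.
Step 12. [r3c5∈{5}] r3c5 is down to just 5, so r3c5=5.
Step 13. [r6c3∈{4}] only 4 remains possible at r6c3, so r6c3=4.
Step 14. [r6c5∈{3}] r6c5 has the single candidate 3 ⇒ r6c5=3.
Step 15. [r4c4∈{6}] r4c4's peers cover all but 6, so r4c4=6.
Step 16. [r4c6∈{1}] r4c6 has the single candidate 1. So r4c6=1.
Step 17. [r4c2∈{3}] r4c2 has the single candidate 3, so r4c2=3.
Step 18. [r1c2∈{4}] r1c2 is down to just 4, so r1c2=4.
Step 19. [r3c1∈{2}] nothing but 2 survives at r3c1 ⇒ r3c1=2.
Step 20. [r2c2∈{6}] r2c2 is down to just 6. So r2c2=6.

Answer: 1 4 3 2 6 5 / 5 6 2 4 1 3 / 2 1 6 3 5 4 / 4 3 5 6 2 1 / 3 2 1 5 4 6 / 6 5 4 1 3 2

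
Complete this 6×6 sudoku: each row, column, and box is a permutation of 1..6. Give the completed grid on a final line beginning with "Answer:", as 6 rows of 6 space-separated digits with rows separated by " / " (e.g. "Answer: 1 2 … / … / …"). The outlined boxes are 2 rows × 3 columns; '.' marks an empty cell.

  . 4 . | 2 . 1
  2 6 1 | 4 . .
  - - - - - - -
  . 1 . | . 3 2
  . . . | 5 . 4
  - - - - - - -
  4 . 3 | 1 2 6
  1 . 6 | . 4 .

Step 1. [r1c3∈{5}] r1c3 is down to just 5. So r1c3=5.
Step 2. [r6c6∈{3,5}] box 6 places 5 nowhere but r6c6 ⇒ r6c6=5.
Step 3. [r4c2∈{2,3}] r4c2 is the only open cell in col 2 admitting 3, so r4c2=3.
Step 4. [r3c4∈{6}] only 6 remains possible at r3c4. So r3c4=6.
Step 5. [r1c5∈{6}] nothing but 6 survives at r1c5 ⇒ r1c5=6.
Step 6. [r1c1∈{3}] r1c1's peers cover all but 3, so r1c1=3.
Step 7. [r3c3∈{4}] only 4 remains possible at r3c3 ⇒ r3c3=4.
Step 8. [r2c5∈{5}] only 5 remains possible at r2c5 ⇒ r2c5=5.
Step 9. [r4c1∈{6}] r4c1 has the single candidate 6 ⇒ r4c1=6.
Step 10. [r6c4∈{3}] r6c4's peers cover all but 3. So r6c4=3.
Step 11. [r4c5∈{1}] r4c5's peers cover all but 1 ⇒ r4c5=1.
Step 12. [r3c1∈{5}] nothing but 5 survives at r3c1, so r3c1=5.
Step 13. [r5c2∈{5}] nothing but 5 survives at r5c2 ⇒ r5c2=5.
Step 14. [r4c3∈{2}] only 2 remains possible at r4c3 ⇒ r4c3=2.
Step 15. [r6c2∈{2}] r6c2 has the single candidate 2, so r6c2=2.
Step 16. [r2c6∈{3}] nothing but 3 survives at r2c6 ⇒ r2c6=3.

Answer: 3 4 5 2 6 1 / 2 6 1 4 5 3 / 5 1 4 6 3 2 / 6 3 2 5 1 4 / 4 5 3 1 2 6 / 1 2 6 3 4 5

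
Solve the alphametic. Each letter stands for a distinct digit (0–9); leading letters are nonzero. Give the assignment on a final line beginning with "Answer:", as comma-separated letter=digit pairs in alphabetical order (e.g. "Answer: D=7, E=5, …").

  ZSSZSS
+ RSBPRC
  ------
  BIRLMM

Step 1. [col 1: S + C ≡ M (mod 10)] column 1 (S + C ≡ M (mod 10), carry-in 0) doesn't pin M yet; pick M=3 and continue. So M=3.
Step 2. [col 1: S + C ≡ M (mod 10)] several values work for C in column 1 (S + C ≡ M (mod 10), carry-in 0); try C=5. So C=5.
Step 3. [col 1: S + C ≡ M (mod 10)] from column 1 (C=5, M=3, carry-in 0, digits 3,5 already taken and all letters distinct): S must equal 8. So S=8.
Step 4. [col 2: S + R ≡ M (mod 10)] in column 2 we have S+R≡M with carry-in 1; given S=8, M=3 and digits 3,5,8 already taken and all letters distinct, that pins R to 4 ⇒ R=4.
Step 5. [col 3: Z + P ≡ L (mod 10)] no forcing yet in column 3 (carry-in 1); P=0 is free and consistent — try it, so P=0.
Step 6. [col 3: Z + P ≡ L (mod 10)] L=2 is one option consistent with column 3 (Z + P ≡ L (mod 10), carry-in 1) — take it. So L=2.
Step 7. [col 3: Z + P ≡ L (mod 10)] column 3: given P=0, L=2, carry-in 1, and digits 0,2,3,4,5,8 already taken and all letters distinct, Z+P≡L (mod 10) forces Z=1 ⇒ Z=1.
Step 8. [col 4: S + B ≡ R (mod 10)] column 4: given S=8, R=4, carry-in 0, and digits 0,1,2,3,4,5,8 already taken and all letters distinct, S+B≡R (mod 10) forces B=6 ⇒ B=6.
Step 9. [col 5: S + S ≡ I (mod 10)] from column 5 (S=8, carry-in 1, digits 0,1,2,3,4,5,6,8 already taken and all letters distinct): I must equal 7 ⇒ I=7.

Answer: B=6, C=5, I=7, L=2, M=3, P=0, R=4, S=8, Z=1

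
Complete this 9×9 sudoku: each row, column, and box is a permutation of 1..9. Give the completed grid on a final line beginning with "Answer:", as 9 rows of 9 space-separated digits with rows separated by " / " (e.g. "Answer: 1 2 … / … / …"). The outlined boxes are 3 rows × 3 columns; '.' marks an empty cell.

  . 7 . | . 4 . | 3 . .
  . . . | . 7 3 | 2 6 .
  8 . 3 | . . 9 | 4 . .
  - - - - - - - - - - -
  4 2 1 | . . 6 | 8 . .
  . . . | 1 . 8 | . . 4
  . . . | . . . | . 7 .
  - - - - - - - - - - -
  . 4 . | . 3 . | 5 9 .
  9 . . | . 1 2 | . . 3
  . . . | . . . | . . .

Step 1. [r9c5∈{5,6,8,9}] 8 has one home in col 5: r9c5. So r9c5=8.
Step 2. [r7c6∈{7}] r7c6's peers cover all but 7 ⇒ r7c6=7.
Step 3. [r7c4∈{6}] r7c4's peers cover all but 6. So r7c4=6.
Step 4. [r9c4∈{4,5,9}] row 9 places 9 nowhere but r9c4, so r9c4=9.
Step 5. [r1c6∈{1,5}] col 6 places 1 nowhere but r1c6. So r1c6=1.
Step 6. [r3c9∈{1,5,7}] in row 3, 7 fits only at r3c9, so r3c9=7.
Step 7. [r3c5∈{2,5,6}] across col 5, 6 lands solely at r3c5, so r3c5=6.
Step 8. [r3c4∈{2,5}] 2 has one home in row 3: r3c4 ⇒ r3c4=2.
Step 9. [r4c4∈{3,5,7}] r4c4 is the only open cell in row 4 admitting 7 ⇒ r4c4=7.
Step 10. [r6c4∈{3,4,5}] 3 has one home in col 4: r6c4. So r6c4=3.
Step 11. [r8c4∈{4,5}] col 4 places 4 nowhere but r8c4. So r8c4=4.
Step 12. [r8c8∈{8}] nothing but 8 survives at r8c8. So r8c8=8.
Step 13. [r1c8∈{5}] r1c8 has the single candidate 5 ⇒ r1c8=5.
Step 14. [r3c2∈{1,5}] row 3 places 5 nowhere but r3c2. So r3c2=5.
Step 15. [r8c2∈{6}] r8c2 has the single candidate 6. So r8c2=6.
Step 16. [r8c3∈{5,7}] across row 8, 5 lands solely at r8c3. So r8c3=5.
Step 17. [r2c1∈{1}] r2c1 has the single candidate 1 ⇒ r2c1=1.
Step 18. [r2c2∈{9}] r2c2 is down to just 9 ⇒ r2c2=9.
Step 19. [r7c9∈{1,2}] in row 7, 1 fits only at r7c9 ⇒ r7c9=1.
Step 20. [r7c1∈{2}] only 2 remains possible at r7c1. So r7c1=2.
Step 21. [r1c9∈{8,9}] 9 has one home in row 1: r1c9, so r1c9=9.
Step 22. [r4c5∈{5,9}] in row 4, 9 fits only at r4c5, so r4c5=9.
Step 23. [r9c3∈{7}] r9c3's peers cover all but 7 ⇒ r9c3=7.
Step 24. [r5c1∈{3,5,6,7}] across row 5, 7 lands solely at r5c1, so r5c1=7.
Step 25. [r6c1∈{5,6}] across col 1, 5 lands solely at r6c1 ⇒ r6c1=5.
Step 26. [r9c7∈{6}] r9c7 has the single candidate 6, so r9c7=6.
Step 27. [r5c3∈{6,9}] 6 has one home in row 5: r5c3. So r5c3=6.
Step 28. [r9c9∈{2}] only 2 remains possible at r9c9, so r9c9=2.
Step 29. [r5c2∈{3}] r5c2 is down to just 3. So r5c2=3.
Step 30. [r6c3∈{8,9}] 9 has one home in col 3: r6c3 ⇒ r6c3=9.
Step 31. [r2c9∈{8}] nothing but 8 survives at r2c9. So r2c9=8.
Step 32. [r5c8∈{2}] r5c8's peers cover all but 2, so r5c8=2.
Step 33. [r2c3∈{4}] nothing but 4 survives at r2c3, so r2c3=4.
Step 34. [r6c7∈{1}] r6c7 has the single candidate 1, so r6c7=1.
Step 35. [r9c6∈{5}] r9c6's peers cover all but 5. So r9c6=5.
Step 36. [r9c1∈{3}] r9c1 is down to just 3, so r9c1=3.
Step 37. [r2c4∈{5}] only 5 remains possible at r2c4. So r2c4=5.
Step 38. [r9c8∈{4}] only 4 remains possible at r9c8. So r9c8=4.
Step 39. [r1c1∈{6}] r1c1 has the single candidate 6. So r1c1=6.
Step 40. [r5c5∈{5}] r5c5 is down to just 5, so r5c5=5.
Step 41. [r7c3∈{8}] only 8 remains possible at r7c3. So r7c3=8.
Step 42. [r6c9∈{6}] r6c9 has the single candidate 6, so r6c9=6.
Step 43. [r9c2∈{1}] r9c2 has the single candidate 1, so r9c2=1.
Step 44. [r6c5∈{2}] nothing but 2 survives at r6c5, so r6c5=2.
Step 45. [r4c9∈{5}] r4c9 has the single candidate 5 ⇒ r4c9=5.
Step 46. [r5c7∈{9}] nothing but 9 survives at r5c7. So r5c7=9.
Step 47. [r4c8∈{3}] r4c8 is down to just 3, so r4c8=3.
Step 48. [r8c7∈{7}] r8c7 is down to just 7 ⇒ r8c7=7.
Step 49. [r1c4∈{8}] r1c4's peers cover all but 8 ⇒ r1c4=8.
Step 50. [r1c3∈{2}] r1c3 is down to just 2, so r1c3=2.
Step 51. [r6c2∈{8}] nothing but 8 survives at r6c2, so r6c2=8.
Step 52. [r3c8∈{1}] r3c8 is down to just 1, so r3c8=1.
Step 53. [r6c6∈{4}] r6c6's peers cover all but 4, so r6c6=4.

Answer: 6 7 2 8 4 1 3 5 9 / 1 9 4 5 7 3 2 6 8 / 8 5 3 2 6 9 4 1 7 / 4 2 1 7 9 6 8 3 5 / 7 3 6 1 5 8 9 2 4 / 5 8 9 3 2 4 1 7 6 / 2 4 8 6 3 7 5 9 1 / 9 6 5 4 1 2 7 8 3 / 3 1 7 9 8 5 6 4 2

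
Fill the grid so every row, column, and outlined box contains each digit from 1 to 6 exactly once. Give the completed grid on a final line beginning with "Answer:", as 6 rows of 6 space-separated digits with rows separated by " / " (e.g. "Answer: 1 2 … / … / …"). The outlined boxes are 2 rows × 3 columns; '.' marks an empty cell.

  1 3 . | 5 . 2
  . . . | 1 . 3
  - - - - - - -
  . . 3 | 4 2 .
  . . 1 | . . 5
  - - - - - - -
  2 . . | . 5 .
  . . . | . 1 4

Step 1. [r5c6∈{6}] nothing but 6 survives at r5c6. So r5c6=6.
Step 2. [r4c4∈{3,6}] across col 4, 6 lands solely at r4c4. So r4c4=6.
Step 3. [r2c3∈{2,4,5,6}] r2c3 is the only open cell in col 3 admitting 2, so r2c3=2.
Step 4. [r6c3∈{5,6}] in col 3, 5 fits only at r6c3 ⇒ r6c3=5.
Step 5. [r1c3∈{4,6}] col 3 places 6 nowhere but r1c3 ⇒ r1c3=6.
Step 6. [r6c2∈{6}] only 6 remains possible at r6c2. So r6c2=6.
Step 7. [r3c2∈{5}] r3c2 has the single candidate 5 ⇒ r3c2=5.
Step 8. [r2c2∈{4}] r2c2 has the single candidate 4, so r2c2=4.
Step 9. [r5c4∈{3}] nothing but 3 survives at r5c4 ⇒ r5c4=3.
Step 10. [r4c2∈{2}] r4c2 has the single candidate 2 ⇒ r4c2=2.
Step 11. [r2c5∈{6}] r2c5's peers cover all but 6 ⇒ r2c5=6.
Step 12. [r3c6∈{1}] nothing but 1 survives at r3c6, so r3c6=1.
Step 13. [r6c4∈{2}] r6c4 is down to just 2. So r6c4=2.
Step 14. [r2c1∈{5}] r2c1's peers cover all but 5. So r2c1=5.
Step 15. [r3c1∈{6}] nothing but 6 survives at r3c1 ⇒ r3c1=6.
Step 16. [r5c2∈{1}] nothing but 1 survives at r5c2. So r5c2=1.
Step 17. [r6c1∈{3}] r6c1 is down to just 3 ⇒ r6c1=3.
Step 18. [r4c1∈{4}] r4c1 has the single candidate 4. So r4c1=4.
Step 19. [r5c3∈{4}] r5c3's peers cover all but 4, so r5c3=4.
Step 20. [r1c5∈{4}] only 4 remains possible at r1c5. So r1c5=4.
Step 21. [r4c5∈{3}] nothing but 3 survives at r4c5, so r4c5=3.

Answer: 1 3 6 5 4 2 / 5 4 2 1 6 3 / 6 5 3 4 2 1 / 4 2 1 6 3 5 / 2 1 4 3 5 6 / 3 6 5 2 1 4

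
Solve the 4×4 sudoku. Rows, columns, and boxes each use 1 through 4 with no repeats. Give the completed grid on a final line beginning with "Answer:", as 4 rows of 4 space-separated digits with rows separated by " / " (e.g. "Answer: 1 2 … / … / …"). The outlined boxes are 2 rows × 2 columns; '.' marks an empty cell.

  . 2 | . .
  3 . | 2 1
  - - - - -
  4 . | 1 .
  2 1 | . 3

Step 1. [r4c3∈{4}] r4c3 has the single candidate 4, so r4c3=4.
Step 2. [r3c2∈{3}] r3c2 has the single candidate 3 ⇒ r3c2=3.
Step 3. [r2c2∈{4}] only 4 remains possible at r2c2, so r2c2=4.
Step 4. [r1c3∈{3}] r1c3 is down to just 3. So r1c3=3.
Step 5. [r1c1∈{1}] only 1 remains possible at r1c1, so r1c1=1.
Step 6. [r3c4∈{2}] only 2 remains possible at r3c4. So r3c4=2.
Step 7. [r1c4∈{4}] r1c4 is down to just 4. So r1c4=4.

Answer: 1 2 3 4 / 3 4 2 1 / 4 3 1 2 / 2 1 4 3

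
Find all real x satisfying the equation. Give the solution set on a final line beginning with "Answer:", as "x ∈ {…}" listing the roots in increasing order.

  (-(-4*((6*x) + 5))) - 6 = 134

Step 1. [(-(-4*((6*x) + 5))) - 6 = 134] 6 comes off first (add 6) ⇒ sub: -(-4*((6*x) + 5)) = 140.
Step 2. [-(-4*((6*x) + 5)) = 140] LHS negated; negate both sides. So neg: -4*((6*x) + 5) = -140.
Step 3. [-4*((6*x) + 5) = -140] leading coefficient -4: divide by -4, so div: (6*x) + 5 = 35.
Step 4. [(6*x) + 5 = 35] peel the +5: subtract 5 from each side. So sub: 6*x = 30.
Step 5. [6*x = 30] 6·(inner) — divide through by 6, so div: x = 5.

Answer: x ∈ {5}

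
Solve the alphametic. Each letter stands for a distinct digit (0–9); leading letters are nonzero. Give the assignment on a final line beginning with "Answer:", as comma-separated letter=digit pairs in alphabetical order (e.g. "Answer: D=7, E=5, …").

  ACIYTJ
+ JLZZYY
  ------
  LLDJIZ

Step 1. [col 1: J + Y ≡ Z (mod 10)] Y=5 is one option consistent with column 1 (J + Y ≡ Z (mod 10), carry-in 0) — take it, so Y=5.
Step 2. [col 1: J + Y ≡ Z (mod 10)] Z=7 is one option consistent with column 1 (J + Y ≡ Z (mod 10), carry-in 0) — take it. So Z=7.
Step 3. [col 1: J + Y ≡ Z (mod 10)] in column 1 we have J+Y≡Z with carry-in 0; given Y=5, Z=7 and digits 5,7 already taken and all letters distinct, that pins J to 2 ⇒ J=2.
Step 4. [col 2: T + Y ≡ I (mod 10)] several values work for I in column 2 (T + Y ≡ I (mod 10), carry-in 0); try I=8. So I=8.
Step 5. [col 2: T + Y ≡ I (mod 10)] column 2: given Y=5, I=8, carry-in 0, and digits 2,5,7,8 already taken and all letters distinct, T+Y≡I (mod 10) forces T=3. So T=3.
Step 6. [col 4: I + Z ≡ D (mod 10)] in column 4 we have I+Z≡D with carry-in 1; given I=8, Z=7 and digits 2,3,5,7,8 already taken and all letters distinct, that pins D to 6, so D=6.
Step 7. [col 5: C + L ≡ L (mod 10)] column 5 reads C+L+carry(1)=L with nothing yet; with digits 2,3,5,6,7,8 already taken and all letters distinct, the only value for C is 9, so C=9.
Step 8. [col 5: C + L ≡ L (mod 10)] several values work for L in column 5 (C + L ≡ L (mod 10), carry-in 1); try L=4. So L=4.
Step 9. [col 6: A + J ≡ L (mod 10)] in column 6 we have A+J≡L with carry-in 1; given J=2, L=4 and digits 2,3,4,5,6,7,8,9 already taken and all letters distinct, that pins A to 1. So A=1.

Answer: A=1, C=9, D=6, I=8, J=2, L=4, T=3, Y=5, Z=7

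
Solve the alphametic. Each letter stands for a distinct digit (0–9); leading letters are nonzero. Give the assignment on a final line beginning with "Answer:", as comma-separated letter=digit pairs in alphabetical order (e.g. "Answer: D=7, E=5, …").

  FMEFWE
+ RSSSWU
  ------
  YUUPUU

Step 1. [col 1: E + U ≡ U (mod 10)] column 1 reads E+U+carry(0)=U with nothing yet; with all letters distinct, none taken yet, the only value for E is 0 ⇒ E=0.
Step 2. [col 1: E + U ≡ U (mod 10)] U=6 is one option consistent with column 1 (E + U ≡ U (mod 10), carry-in 0) — take it ⇒ U=6.
Step 3. [col 2: W + W ≡ U (mod 10)] no forcing yet in column 2 (carry-in 0); W=8 is free and consistent — try it. So W=8.
Step 4. [col 3: F + S ≡ P (mod 10)] several values work for S in column 3 (F + S ≡ P (mod 10), carry-in 1); try S=5, so S=5.
Step 5. [col 3: F + S ≡ P (mod 10)] no forcing yet in column 3 (carry-in 1); F=7 is free and consistent — try it. So F=7.
Step 6. [col 3: F + S ≡ P (mod 10)] from column 3 (F=7, S=5, carry-in 1, digits 0,5,6,7,8 already taken and all letters distinct): P must equal 3 ⇒ P=3.
Step 7. [col 5: M + S ≡ U (mod 10)] column 5: given S=5, U=6, carry-in 0, and digits 0,3,5,6,7,8 already taken and all letters distinct, M+S≡U (mod 10) forces M=1. So M=1.
Step 8. [col 6: F + R ≡ Y (mod 10)] in column 6 we have F+R≡Y with carry-in 0; given F=7 and digits 0,1,3,5,6,7,8 already taken and all letters distinct, that pins R to 2 ⇒ R=2.
Step 9. [col 6: F + R ≡ Y (mod 10)] column 6: given F=7, R=2, carry-in 0, and digits 0,1,2,3,5,6,7,8 already taken and all letters distinct, F+R≡Y (mod 10) forces Y=9. So Y=9.

Answer: E=0, F=7, M=1, P=3, R=2, S=5, U=6, W=8, Y=9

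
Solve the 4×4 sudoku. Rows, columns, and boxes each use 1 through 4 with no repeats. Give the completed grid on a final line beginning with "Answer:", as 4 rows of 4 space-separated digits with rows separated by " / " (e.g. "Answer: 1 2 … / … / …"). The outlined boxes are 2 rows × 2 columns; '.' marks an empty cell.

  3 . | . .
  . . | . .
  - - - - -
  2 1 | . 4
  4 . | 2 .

Step 1. [r4c4∈{1,3}] 1 has one home in row 4: r4c4. So r4c4=1.
Step 2. [r1c3∈{1,4}] across row 1, 1 lands solely at r1c3. So r1c3=1.
Step 3. [r2c4∈{2,3}] across col 4, 3 lands solely at r2c4, so r2c4=3.
Step 4. [r2c2∈{2,4}] row 2 places 2 nowhere but r2c2, so r2c2=2.
Step 5. [r4c2∈{3}] only 3 remains possible at r4c2 ⇒ r4c2=3.
Step 6. [r2c1∈{1}] r2c1 is down to just 1. So r2c1=1.
Step 7. [r1c4∈{2}] r1c4 has the single candidate 2, so r1c4=2.
Step 8. [r3c3∈{3}] r3c3's peers cover all but 3, so r3c3=3.
Step 9. [r2c3∈{4}] r2c3 is down to just 4. So r2c3=4.
Step 10. [r1c2∈{4}] r1c2 is down to just 4 ⇒ r1c2=4.

Answer: 3 4 1 2 / 1 2 4 3 / 2 1 3 4 / 4 3 2 1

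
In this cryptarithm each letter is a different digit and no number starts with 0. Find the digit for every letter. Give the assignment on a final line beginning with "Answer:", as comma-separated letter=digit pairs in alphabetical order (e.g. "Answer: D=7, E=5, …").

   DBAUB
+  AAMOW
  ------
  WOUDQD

Step 1. [col 1: B + W ≡ D (mod 10)] several values work for W in column 1 (B + W ≡ D (mod 10), carry-in 0); try W=1 ⇒ W=1.
Step 2. [col 1: B + W ≡ D (mod 10)] B=7 is one option consistent with column 1 (B + W ≡ D (mod 10), carry-in 0) — take it. So B=7.
Step 3. [col 1: B + W ≡ D (mod 10)] from column 1 (B=7, W=1, carry-in 0, digits 1,7 already taken and all letters distinct): D must equal 8 ⇒ D=8.
Step 4. [col 2: U + O ≡ Q (mod 10)] column 2 (U + O ≡ Q (mod 10), carry-in 0) doesn't pin U yet; pick U=2 and continue, so U=2.
Step 5. [col 2: U + O ≡ Q (mod 10)] no forcing yet in column 2 (carry-in 0); Q=6 is free and consistent — try it, so Q=6.
Step 6. [col 2: U + O ≡ Q (mod 10)] column 2 reads U+O+carry(0)=Q with U=2, Q=6; with digits 1,2,6,7,8 already taken and all letters distinct, the only value for O is 4 ⇒ O=4.
Step 7. [col 3: A + M ≡ D (mod 10)] no forcing yet in column 3 (carry-in 0); M=3 is free and consistent — try it. So M=3.
Step 8. [col 3: A + M ≡ D (mod 10)] from column 3 (M=3, D=8, carry-in 0, digits 1,2,3,4,6,7,8 already taken and all letters distinct): A must equal 5, so A=5.

Answer: A=5, B=7, D=8, M=3, O=4, Q=6, U=2, W=1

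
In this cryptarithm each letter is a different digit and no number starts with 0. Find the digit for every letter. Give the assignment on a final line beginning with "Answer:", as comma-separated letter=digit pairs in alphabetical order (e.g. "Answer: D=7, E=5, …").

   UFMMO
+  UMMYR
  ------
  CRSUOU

Step 1. [col 1: O + R ≡ U (mod 10)] several values work for R in column 1 (O + R ≡ U (mod 10), carry-in 0); try R=4, so R=4.
Step 2. [col 1: O + R ≡ U (mod 10)] several values work for U in column 1 (O + R ≡ U (mod 10), carry-in 0); try U=7. So U=7.
Step 3. [C] C is the leading digit of a 6-digit sum of two 5-digit numbers; the final carry is exactly 1 ⇒ C=1.
Step 4. [col 1: O + R ≡ U (mod 10)] in column 1 we have O+R≡U with carry-in 0; given R=4, U=7 and digits 1,4,7 already taken and all letters distinct, that pins O to 3. So O=3.
Step 5. [col 2: M + Y ≡ O (mod 10)] Y=5 is one option consistent with column 2 (M + Y ≡ O (mod 10), carry-in 0) — take it. So Y=5.
Step 6. [col 2: M + Y ≡ O (mod 10)] in column 2 we have M+Y≡O with carry-in 0; given Y=5, O=3 and digits 1,3,4,5,7 already taken and all letters distinct, that pins M to 8, so M=8.
Step 7. [col 4: F + M ≡ S (mod 10)] in column 4 we have F+M≡S with carry-in 1; given M=8 and digits 1,3,4,5,7,8 already taken and all letters distinct, that pins F to 0, so F=0.
Step 8. [col 4: F + M ≡ S (mod 10)] from column 4 (F=0, M=8, carry-in 1, digits 0,1,3,4,5,7,8 already taken and all letters distinct): S must equal 9, so S=9.

Answer: C=1, F=0, M=8, O=3, R=4, S=9, U=7, Y=5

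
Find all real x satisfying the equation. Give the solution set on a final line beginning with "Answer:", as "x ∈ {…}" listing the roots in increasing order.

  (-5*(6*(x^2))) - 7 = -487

Step 1. [(-5*(6*(x^2))) - 7 = -487] add 7: x sits inside (… - 7) ⇒ sub: -5*(6*(x^2)) = -480.
Step 2. [-5*(6*(x^2)) = -480] leading coefficient -5: divide by -5. So div: 6*(x^2) = 96.
Step 3. [6*(x^2) = 96] 6 out front; divide by 6 ⇒ div: x^2 = 16.
Step 4. [x^2 = 16] √ both sides: 16 ≥ 0 gives two branches ⇒ sqrt: x = 4 or -4.

Answer: x ∈ {-4, 4}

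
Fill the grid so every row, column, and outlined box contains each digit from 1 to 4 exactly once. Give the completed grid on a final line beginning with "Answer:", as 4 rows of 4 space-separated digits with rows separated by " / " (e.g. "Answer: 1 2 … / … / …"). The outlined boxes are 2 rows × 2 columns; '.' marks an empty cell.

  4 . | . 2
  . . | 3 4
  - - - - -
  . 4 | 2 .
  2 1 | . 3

Step 1. [r2c1∈{1}] r2c1 is down to just 1. So r2c1=1.
Step 2. [r2c2∈{2}] r2c2 is down to just 2. So r2c2=2.
Step 3. [r4c3∈{4}] only 4 remains possible at r4c3, so r4c3=4.
Step 4. [r3c4∈{1}] r3c4 is down to just 1, so r3c4=1.
Step 5. [r3c1∈{3}] nothing but 3 survives at r3c1, so r3c1=3.
Step 6. [r1c2∈{3}] r1c2's peers cover all but 3 ⇒ r1c2=3.
Step 7. [r1c3∈{1}] only 1 remains possible at r1c3 ⇒ r1c3=1.

Answer: 4 3 1 2 / 1 2 3 4 / 3 4 2 1 / 2 1 4 3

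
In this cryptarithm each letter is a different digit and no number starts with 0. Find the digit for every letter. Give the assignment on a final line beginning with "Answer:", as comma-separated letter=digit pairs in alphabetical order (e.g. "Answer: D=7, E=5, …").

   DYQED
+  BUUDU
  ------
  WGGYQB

Step 1. [col 1: D + U ≡ B (mod 10)] B=5 is one option consistent with column 1 (D + U ≡ B (mod 10), carry-in 0) — take it. So B=5.
Step 2. [col 1: D + U ≡ B (mod 10)] column 1 (D + U ≡ B (mod 10), carry-in 0) doesn't pin U yet; pick U=7 and continue ⇒ U=7.
Step 3. [col 1: D + U ≡ B (mod 10)] in column 1 we have D+U≡B with carry-in 0; given U=7, B=5 and digits 5,7 already taken and all letters distinct, that pins D to 8 ⇒ D=8.
Step 4. [W] the sum has 6 digits but both addends have 5; that extra leading digit W is the final carry, namely 1, so W=1.
Step 5. [col 2: E + D ≡ Q (mod 10)] several values work for E in column 2 (E + D ≡ Q (mod 10), carry-in 1); try E=0, so E=0.
Step 6. [col 2: E + D ≡ Q (mod 10)] column 2: given E=0, D=8, carry-in 1, and digits 0,1,5,7,8 already taken and all letters distinct, E+D≡Q (mod 10) forces Q=9. So Q=9.
Step 7. [col 3: Q + U ≡ Y (mod 10)] column 3 reads Q+U+carry(0)=Y with Q=9, U=7; with digits 0,1,5,7,8,9 already taken and all letters distinct, the only value for Y is 6 ⇒ Y=6.
Step 8. [col 4: Y + U ≡ G (mod 10)] column 4: given Y=6, U=7, carry-in 1, and digits 0,1,5,6,7,8,9 already taken and all letters distinct, Y+U≡G (mod 10) forces G=4. So G=4.

Answer: B=5, D=8, E=0, G=4, Q=9, U=7, W=1, Y=6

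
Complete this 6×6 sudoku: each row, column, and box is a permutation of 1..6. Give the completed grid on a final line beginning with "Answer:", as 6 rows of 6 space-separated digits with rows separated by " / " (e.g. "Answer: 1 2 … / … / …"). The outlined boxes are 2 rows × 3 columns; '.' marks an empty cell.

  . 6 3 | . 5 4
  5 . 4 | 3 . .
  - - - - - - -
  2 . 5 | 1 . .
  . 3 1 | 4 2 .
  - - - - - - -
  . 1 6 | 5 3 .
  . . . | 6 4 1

Step 1. [r3c5∈{6}] r3c5's peers cover all but 6. So r3c5=6.
Step 2. [r2c2∈{2}] nothing but 2 survives at r2c2. So r2c2=2.
Step 3. [r3c2∈{4}] r3c2's peers cover all but 4 ⇒ r3c2=4.
Step 4. [r6c2∈{5}] only 5 remains possible at r6c2, so r6c2=5.
Step 5. [r2c5∈{1}] r2c5's peers cover all but 1, so r2c5=1.
Step 6. [r6c3∈{2}] r6c3's peers cover all but 2. So r6c3=2.
Step 7. [r5c6∈{2}] r5c6 is down to just 2 ⇒ r5c6=2.
Step 8. [r4c6∈{5}] r4c6 is down to just 5. So r4c6=5.
Step 9. [r5c1∈{4}] r5c1's peers cover all but 4 ⇒ r5c1=4.
Step 10. [r2c6∈{6}] r2c6's peers cover all but 6. So r2c6=6.
Step 11. [r1c1∈{1}] only 1 remains possible at r1c1. So r1c1=1.
Step 12. [r4c1∈{6}] r4c1's peers cover all but 6, so r4c1=6.
Step 13. [r1c4∈{2}] nothing but 2 survives at r1c4, so r1c4=2.
Step 14. [r6c1∈{3}] only 3 remains possible at r6c1 ⇒ r6c1=3.
Step 15. [r3c6∈{3}] nothing but 3 survives at r3c6. So r3c6=3.

Answer: 1 6 3 2 5 4 / 5 2 4 3 1 6 / 2 4 5 1 6 3 / 6 3 1 4 2 5 / 4 1 6 5 3 2 / 3 5 2 6 4 1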